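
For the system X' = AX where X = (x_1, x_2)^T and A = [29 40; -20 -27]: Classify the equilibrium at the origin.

A = [[29,40],[-20,-27]]; det(A-λI) = λ^2 - 2λ + 17.
λ = 1 ± 4i: positive real part.

unstable spiral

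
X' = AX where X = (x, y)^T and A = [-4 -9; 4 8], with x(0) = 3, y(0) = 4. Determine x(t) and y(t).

Coefficient matrix A = [[-4, -9], [4, 8]].
Characteristic polynomial det(A - λI) = λ^2 - 4λ + 4 = 0.
Single eigenvalue λ = 2 with algebraic multiplicity 2.
Eigenvector v = (-3,2); generalized eigenvector w with (A-λI)w=v is (2,-1).
General solution: e^(2t)[C_1·v + C_2·(t·v + w)].
Applying x(0)=3, y(0)=4 gives C_1=11, C_2=18.

x(t) = -54te^(2t) + 3e^(2t), y(t) = 36te^(2t) + 4e^(2t)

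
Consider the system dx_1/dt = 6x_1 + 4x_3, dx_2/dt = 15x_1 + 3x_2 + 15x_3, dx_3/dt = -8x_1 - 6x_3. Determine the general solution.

x_1(t) = -K_1e^(-2t) + K_3e^(2t), x_2(t) = -3K_1e^(-2t) + K_2e^(3t), x_3(t) = 2K_1e^(-2t) - K_3e^(2t)

Coefficient matrix A = [[6, 0, 4], [15, 3, 15], [-8, 0, -6]].
det(A - λI) = 0 gives eigenvalues λ = -2, 3, 2.
For λ=-2: eigenvector (-1,-3,2).
For λ=3: eigenvector (0,1,0).
For λ=2: eigenvector (1,0,-1).
General solution: K_1e^(-2t)(-1,-3,2) + K_2e^(3t)(0,1,0) + K_3e^(2t)(1,0,-1).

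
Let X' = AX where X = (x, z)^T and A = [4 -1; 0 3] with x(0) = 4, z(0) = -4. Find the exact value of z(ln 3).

A = [[4,-1],[0,3]]; eigenvalues λ = 4, 3.
Eigenvectors: (1,0) for λ=4, (-1,-1) for λ=3.
From the initial condition, c_1 = 8, c_2 = 4.
z(ln 3) = (8)(3^4)(0) + (4)(3^3)(-1) = -108.

-108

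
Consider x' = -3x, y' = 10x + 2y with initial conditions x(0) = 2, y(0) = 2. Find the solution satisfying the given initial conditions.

x(t) = 2e^(-3t), y(t) = 6e^(2t) - 4e^(-3t)

Coefficient matrix A = [[-3, 0], [10, 2]].
Characteristic polynomial det(A - λI) = λ^2 + λ - 6 = 0.
Eigenvalues λ = -3, 2.
For λ=-3: (A-λI) row 2 is [10, 5], so an eigenvector is (-1, 2).
For λ=2: (A-λI) row 1 is [-5, 0], so an eigenvector is (0, 1).
General solution: K_1e^(-3t)(-1,2) + K_2e^(2t)(0,1).
Applying x(0)=2, y(0)=2 gives K_1=-2, K_2=6.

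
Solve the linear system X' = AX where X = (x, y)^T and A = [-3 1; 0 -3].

Coefficient matrix A = [[-3, 1], [0, -3]].
Characteristic polynomial det(A - λI) = λ^2 + 6λ + 9 = 0.
Single eigenvalue λ = -3 with algebraic multiplicity 2.
Eigenvector v = (1,0); generalized eigenvector w with (A-λI)w=v is (-3,1).
General solution: e^(-3t)[C_1·v + C_2·(t·v + w)].

x(t) = C_1e^(-3t) + C_2te^(-3t) - 3C_2e^(-3t), y(t) = C_2e^(-3t)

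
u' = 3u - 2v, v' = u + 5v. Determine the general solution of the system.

u(t) = C_1e^(4t)sin(t) - C_1e^(4t)cos(t) - C_2e^(4t)sin(t) - C_2e^(4t)cos(t), v(t) = -C_1e^(4t)sin(t) + C_2e^(4t)cos(t)

Coefficient matrix A = [[3, -2], [1, 5]].
Characteristic polynomial det(A - λI) = λ^2 - 8λ + 17 = 0.
Eigenvalues λ = 4 ± i (complex conjugate pair).
For λ=4+i: an eigenvector is (-1,0) - i(1,-1) = (-1 - i, 0 + i).
A real fundamental pair from Re and Im of e^((4+i)t)v: X_1 = e^(4t)(cos(t)·(-1,0) + sin(t)·(1,-1)), X_2 = e^(4t)(sin(t)·(-1,0) - cos(t)·(1,-1)).
General solution: C_1X_1 + C_2X_2.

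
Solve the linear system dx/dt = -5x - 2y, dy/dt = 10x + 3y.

x(t) = C_1e^(-t)sin(2t) - C_2e^(-t)cos(2t), y(t) = -2C_1e^(-t)sin(2t) - C_1e^(-t)cos(2t) - C_2e^(-t)sin(2t) + 2C_2e^(-t)cos(2t)

Coefficient matrix A = [[-5, -2], [10, 3]].
Characteristic polynomial det(A - λI) = λ^2 + 2λ + 5 = 0.
Eigenvalues λ = -1 ± 2i (complex conjugate pair).
For λ=-1+2i: an eigenvector is (0,-1) - i(1,-2) = (0 - i, -1 + 2i).
A real fundamental pair from Re and Im of e^((-1+2i)t)v: X_1 = e^(-t)(cos(2t)·(0,-1) + sin(2t)·(1,-2)), X_2 = e^(-t)(sin(2t)·(0,-1) - cos(2t)·(1,-2)).
General solution: C_1X_1 + C_2X_2.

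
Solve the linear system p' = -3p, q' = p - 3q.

p(t) = -c_2e^(-3t), q(t) = -c_1e^(-3t) - c_2te^(-3t) - 3c_2e^(-3t)

Coefficient matrix A = [[-3, 0], [1, -3]].
Characteristic polynomial det(A - λI) = λ^2 + 6λ + 9 = 0.
Single eigenvalue λ = -3 with algebraic multiplicity 2.
Eigenvector v = (0,-1); generalized eigenvector w with (A-λI)w=v is (-1,-3).
General solution: e^(-3t)[c_1·v + c_2·(t·v + w)].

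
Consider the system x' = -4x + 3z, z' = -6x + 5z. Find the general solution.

Coefficient matrix A = [[-4, 3], [-6, 5]].
Characteristic polynomial det(A - λI) = λ^2 - λ - 2 = 0.
Eigenvalues λ = -1, 2.
For λ=-1: (A-λI) row 1 is [-3, 3], so an eigenvector is (-1, -1).
For λ=2: (A-λI) row 1 is [-6, 3], so an eigenvector is (1, 2).
General solution: K_1e^(-t)(-1,-1) + K_2e^(2t)(1,2).

x(t) = -K_1e^(-t) + K_2e^(2t), z(t) = -K_1e^(-t) + 2K_2e^(2t)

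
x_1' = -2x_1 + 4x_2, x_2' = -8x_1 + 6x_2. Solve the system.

Coefficient matrix A = [[-2, 4], [-8, 6]].
Characteristic polynomial det(A - λI) = λ^2 - 4λ + 20 = 0.
Eigenvalues λ = 2 ± 4i (complex conjugate pair).
For λ=2+4i: an eigenvector is (-1,-1) - i(0,1) = (-1, -1 - i).
A real fundamental pair from Re and Im of e^((2+4i)t)v: X_1 = e^(2t)(cos(4t)·(-1,-1) + sin(4t)·(0,1)), X_2 = e^(2t)(sin(4t)·(-1,-1) - cos(4t)·(0,1)).
General solution: c_1X_1 + c_2X_2.

x_1(t) = -c_1e^(2t)cos(4t) - c_2e^(2t)sin(4t), x_2(t) = c_1e^(2t)sin(4t) - c_1e^(2t)cos(4t) - c_2e^(2t)sin(4t) - c_2e^(2t)cos(4t)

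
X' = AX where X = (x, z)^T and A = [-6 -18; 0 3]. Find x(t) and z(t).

x(t) = -K_1e^(-6t) - 2K_2e^(3t), z(t) = K_2e^(3t)

Coefficient matrix A = [[-6, -18], [0, 3]].
Characteristic polynomial det(A - λI) = λ^2 + 3λ - 18 = 0.
Eigenvalues λ = -6, 3.
For λ=-6: (A-λI) row 1 is [0, -18], so an eigenvector is (-1, 0).
For λ=3: (A-λI) row 1 is [-9, -18], so an eigenvector is (-2, 1).
General solution: K_1e^(-6t)(-1,0) + K_2e^(3t)(-2,1).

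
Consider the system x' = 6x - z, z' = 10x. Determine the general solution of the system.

Coefficient matrix A = [[6, -1], [10, 0]].
Characteristic polynomial det(A - λI) = λ^2 - 6λ + 10 = 0.
Eigenvalues λ = 3 ± i (complex conjugate pair).
For λ=3+i: an eigenvector is (1,3) - i(0,1) = (1, 3 - i).
A real fundamental pair from Re and Im of e^((3+i)t)v: X_1 = e^(3t)(cos(t)·(1,3) + sin(t)·(0,1)), X_2 = e^(3t)(sin(t)·(1,3) - cos(t)·(0,1)).
General solution: K_1X_1 + K_2X_2.

x(t) = K_1e^(3t)cos(t) + K_2e^(3t)sin(t), z(t) = K_1e^(3t)sin(t) + 3K_1e^(3t)cos(t) + 3K_2e^(3t)sin(t) - K_2e^(3t)cos(t)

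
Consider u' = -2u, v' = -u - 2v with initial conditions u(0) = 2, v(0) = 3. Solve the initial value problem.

Coefficient matrix A = [[-2, 0], [-1, -2]].
Characteristic polynomial det(A - λI) = λ^2 + 4λ + 4 = 0.
Single eigenvalue λ = -2 with algebraic multiplicity 2.
Eigenvector v = (0,1); generalized eigenvector w with (A-λI)w=v is (-1,-1).
General solution: e^(-2t)[K_1·v + K_2·(t·v + w)].
Applying u(0)=2, v(0)=3 gives K_1=1, K_2=-2.

u(t) = 2e^(-2t), v(t) = -2te^(-2t) + 3e^(-2t)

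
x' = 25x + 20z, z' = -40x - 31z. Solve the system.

x(t) = -2c_1e^(-3t)sin(4t) - c_1e^(-3t)cos(4t) - c_2e^(-3t)sin(4t) + 2c_2e^(-3t)cos(4t), z(t) = 3c_1e^(-3t)sin(4t) + c_1e^(-3t)cos(4t) + c_2e^(-3t)sin(4t) - 3c_2e^(-3t)cos(4t)

Coefficient matrix A = [[25, 20], [-40, -31]].
Characteristic polynomial det(A - λI) = λ^2 + 6λ + 25 = 0.
Eigenvalues λ = -3 ± 4i (complex conjugate pair).
For λ=-3+4i: an eigenvector is (-1,1) - i(-2,3) = (-1 + 2i, 1 - 3i).
A real fundamental pair from Re and Im of e^((-3+4i)t)v: X_1 = e^(-3t)(cos(4t)·(-1,1) + sin(4t)·(-2,3)), X_2 = e^(-3t)(sin(4t)·(-1,1) - cos(4t)·(-2,3)).
General solution: c_1X_1 + c_2X_2.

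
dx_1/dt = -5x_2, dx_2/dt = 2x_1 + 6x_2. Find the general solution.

x_1(t) = K_1e^(3t)sin(t) - 2K_1e^(3t)cos(t) - 2K_2e^(3t)sin(t) - K_2e^(3t)cos(t), x_2(t) = -K_1e^(3t)sin(t) + K_1e^(3t)cos(t) + K_2e^(3t)sin(t) + K_2e^(3t)cos(t)

Coefficient matrix A = [[0, -5], [2, 6]].
Characteristic polynomial det(A - λI) = λ^2 - 6λ + 10 = 0.
Eigenvalues λ = 3 ± i (complex conjugate pair).
For λ=3+i: an eigenvector is (-2,1) - i(1,-1) = (-2 - i, 1 + i).
A real fundamental pair from Re and Im of e^((3+i)t)v: X_1 = e^(3t)(cos(t)·(-2,1) + sin(t)·(1,-1)), X_2 = e^(3t)(sin(t)·(-2,1) - cos(t)·(1,-1)).
General solution: K_1X_1 + K_2X_2.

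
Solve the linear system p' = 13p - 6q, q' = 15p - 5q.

p(t) = -C_1e^(4t)sin(3t) - C_1e^(4t)cos(3t) - C_2e^(4t)sin(3t) + C_2e^(4t)cos(3t), q(t) = -2C_1e^(4t)sin(3t) - C_1e^(4t)cos(3t) - C_2e^(4t)sin(3t) + 2C_2e^(4t)cos(3t)

Coefficient matrix A = [[13, -6], [15, -5]].
Characteristic polynomial det(A - λI) = λ^2 - 8λ + 25 = 0.
Eigenvalues λ = 4 ± 3i (complex conjugate pair).
For λ=4+3i: an eigenvector is (-1,-1) - i(-1,-2) = (-1 + i, -1 + 2i).
A real fundamental pair from Re and Im of e^((4+3i)t)v: X_1 = e^(4t)(cos(3t)·(-1,-1) + sin(3t)·(-1,-2)), X_2 = e^(4t)(sin(3t)·(-1,-1) - cos(3t)·(-1,-2)).
General solution: C_1X_1 + C_2X_2.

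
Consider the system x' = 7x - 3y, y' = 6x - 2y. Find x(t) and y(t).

Coefficient matrix A = [[7, -3], [6, -2]].
Characteristic polynomial det(A - λI) = λ^2 - 5λ + 4 = 0.
Eigenvalues λ = 1, 4.
For λ=1: (A-λI) row 1 is [6, -3], so an eigenvector is (-1, -2).
For λ=4: (A-λI) row 1 is [3, -3], so an eigenvector is (1, 1).
General solution: c_1e^(t)(-1,-2) + c_2e^(4t)(1,1).

x(t) = -c_1e^(t) + c_2e^(4t), y(t) = -2c_1e^(t) + c_2e^(4t)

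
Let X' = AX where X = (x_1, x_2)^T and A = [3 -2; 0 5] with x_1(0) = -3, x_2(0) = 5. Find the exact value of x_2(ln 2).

160

A = [[3,-2],[0,5]]; eigenvalues λ = 3, 5.
Eigenvectors: (-1,0) for λ=3, (-1,1) for λ=5.
From the initial condition, c_1 = -2, c_2 = 5.
x_2(ln 2) = (-2)(2^3)(0) + (5)(2^5)(1) = 160.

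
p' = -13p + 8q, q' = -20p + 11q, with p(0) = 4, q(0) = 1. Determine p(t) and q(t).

p(t) = -10e^(-t)sin(4t) + 4e^(-t)cos(4t), q(t) = -17e^(-t)sin(4t) + e^(-t)cos(4t)

Coefficient matrix A = [[-13, 8], [-20, 11]].
Characteristic polynomial det(A - λI) = λ^2 + 2λ + 17 = 0.
Eigenvalues λ = -1 ± 4i (complex conjugate pair).
For λ=-1+4i: an eigenvector is (-1,-2) - i(-1,-1) = (-1 + i, -2 + i).
A real fundamental pair from Re and Im of e^((-1+4i)t)v: X_1 = e^(-t)(cos(4t)·(-1,-2) + sin(4t)·(-1,-1)), X_2 = e^(-t)(sin(4t)·(-1,-2) - cos(4t)·(-1,-1)).
General solution: C_1X_1 + C_2X_2.
Applying p(0)=4, q(0)=1 gives C_1=3, C_2=7.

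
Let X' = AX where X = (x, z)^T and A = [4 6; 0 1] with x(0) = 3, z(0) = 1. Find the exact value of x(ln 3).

A = [[4,6],[0,1]]; eigenvalues λ = 4, 1.
Eigenvectors: (1,0) for λ=4, (2,-1) for λ=1.
From the initial condition, c_1 = 5, c_2 = -1.
x(ln 3) = (5)(3^4)(1) + (-1)(3^1)(2) = 399.

399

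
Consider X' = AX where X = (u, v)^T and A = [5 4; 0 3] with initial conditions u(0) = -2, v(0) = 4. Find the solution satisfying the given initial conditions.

Coefficient matrix A = [[5, 4], [0, 3]].
Characteristic polynomial det(A - λI) = λ^2 - 8λ + 15 = 0.
Eigenvalues λ = 5, 3.
For λ=5: (A-λI) row 1 is [0, 4], so an eigenvector is (1, 0).
For λ=3: (A-λI) row 1 is [2, 4], so an eigenvector is (2, -1).
General solution: K_1e^(5t)(1,0) + K_2e^(3t)(2,-1).
Applying u(0)=-2, v(0)=4 gives K_1=6, K_2=-4.

u(t) = 6e^(5t) - 8e^(3t), v(t) = 4e^(3t)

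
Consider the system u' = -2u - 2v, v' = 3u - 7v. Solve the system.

Coefficient matrix A = [[-2, -2], [3, -7]].
Characteristic polynomial det(A - λI) = λ^2 + 9λ + 20 = 0.
Eigenvalues λ = -4, -5.
For λ=-4: (A-λI) row 1 is [2, -2], so an eigenvector is (-1, -1).
For λ=-5: (A-λI) row 1 is [3, -2], so an eigenvector is (2, 3).
General solution: C_1e^(-4t)(-1,-1) + C_2e^(-5t)(2,3).

u(t) = -C_1e^(-4t) + 2C_2e^(-5t), v(t) = -C_1e^(-4t) + 3C_2e^(-5t)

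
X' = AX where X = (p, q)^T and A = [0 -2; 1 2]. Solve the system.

Coefficient matrix A = [[0, -2], [1, 2]].
Characteristic polynomial det(A - λI) = λ^2 - 2λ + 2 = 0.
Eigenvalues λ = 1 ± i (complex conjugate pair).
For λ=1+i: an eigenvector is (1,0) - i(-1,1) = (1 + i, 0 - i).
A real fundamental pair from Re and Im of e^((1+i)t)v: X_1 = e^(t)(cos(t)·(1,0) + sin(t)·(-1,1)), X_2 = e^(t)(sin(t)·(1,0) - cos(t)·(-1,1)).
General solution: c_1X_1 + c_2X_2.

p(t) = -c_1e^(t)sin(t) + c_1e^(t)cos(t) + c_2e^(t)sin(t) + c_2e^(t)cos(t), q(t) = c_1e^(t)sin(t) - c_2e^(t)cos(t)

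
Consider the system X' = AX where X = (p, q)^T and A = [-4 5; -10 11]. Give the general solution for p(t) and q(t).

Coefficient matrix A = [[-4, 5], [-10, 11]].
Characteristic polynomial det(A - λI) = λ^2 - 7λ + 6 = 0.
Eigenvalues λ = 1, 6.
For λ=1: (A-λI) row 1 is [-5, 5], so an eigenvector is (1, 1).
For λ=6: (A-λI) row 1 is [-10, 5], so an eigenvector is (-1, -2).
General solution: c_1e^(t)(1,1) + c_2e^(6t)(-1,-2).

p(t) = c_1e^(t) - c_2e^(6t), q(t) = c_1e^(t) - 2c_2e^(6t)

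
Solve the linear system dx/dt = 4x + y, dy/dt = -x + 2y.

Coefficient matrix A = [[4, 1], [-1, 2]].
Characteristic polynomial det(A - λI) = λ^2 - 6λ + 9 = 0.
Single eigenvalue λ = 3 with algebraic multiplicity 2.
Eigenvector v = (1,-1); generalized eigenvector w with (A-λI)w=v is (3,-2).
General solution: e^(3t)[K_1·v + K_2·(t·v + w)].

x(t) = K_1e^(3t) + K_2te^(3t) + 3K_2e^(3t), y(t) = -K_1e^(3t) - K_2te^(3t) - 2K_2e^(3t)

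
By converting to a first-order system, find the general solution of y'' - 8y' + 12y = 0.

Let x_1 = y, x_2 = y'. Then x_1' = x_2 and x_2' = -12x_1 + 8x_2.
A = [[0,1],[-12,8]]; det(A-λI) = λ^2 - 8λ + 12.
Eigenvalues λ = 6, 2 with eigenvectors (1,6), (1,2).

y(t) = K_1e^(6t) + K_2e^(2t)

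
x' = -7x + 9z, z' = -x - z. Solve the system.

x(t) = -3K_1e^(-4t) - 3K_2te^(-4t) - 2K_2e^(-4t), z(t) = -K_1e^(-4t) - K_2te^(-4t) - K_2e^(-4t)

Coefficient matrix A = [[-7, 9], [-1, -1]].
Characteristic polynomial det(A - λI) = λ^2 + 8λ + 16 = 0.
Single eigenvalue λ = -4 with algebraic multiplicity 2.
Eigenvector v = (-3,-1); generalized eigenvector w with (A-λI)w=v is (-2,-1).
General solution: e^(-4t)[K_1·v + K_2·(t·v + w)].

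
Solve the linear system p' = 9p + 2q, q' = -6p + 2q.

p(t) = 2K_1e^(6t) - K_2e^(5t), q(t) = -3K_1e^(6t) + 2K_2e^(5t)

Coefficient matrix A = [[9, 2], [-6, 2]].
Characteristic polynomial det(A - λI) = λ^2 - 11λ + 30 = 0.
Eigenvalues λ = 6, 5.
For λ=6: (A-λI) row 1 is [3, 2], so an eigenvector is (2, -3).
For λ=5: (A-λI) row 1 is [4, 2], so an eigenvector is (-1, 2).
General solution: K_1e^(6t)(2,-3) + K_2e^(5t)(-1,2).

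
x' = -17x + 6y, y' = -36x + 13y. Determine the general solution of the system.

x(t) = K_1e^(t) + K_2e^(-5t), y(t) = 3K_1e^(t) + 2K_2e^(-5t)

Coefficient matrix A = [[-17, 6], [-36, 13]].
Characteristic polynomial det(A - λI) = λ^2 + 4λ - 5 = 0.
Eigenvalues λ = 1, -5.
For λ=1: (A-λI) row 1 is [-18, 6], so an eigenvector is (1, 3).
For λ=-5: (A-λI) row 1 is [-12, 6], so an eigenvector is (1, 2).
General solution: K_1e^(t)(1,3) + K_2e^(-5t)(1,2).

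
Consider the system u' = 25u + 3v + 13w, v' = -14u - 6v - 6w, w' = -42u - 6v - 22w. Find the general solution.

u(t) = -3C_1e^(-3t) - C_2e^(-4t) - 2C_3e^(4t), v(t) = 2C_1e^(-3t) + C_2e^(-4t) + C_3e^(4t), w(t) = 6C_1e^(-3t) + 2C_2e^(-4t) + 3C_3e^(4t)

Coefficient matrix A = [[25, 3, 13], [-14, -6, -6], [-42, -6, -22]].
det(A - λI) = 0 gives eigenvalues λ = -3, -4, 4.
For λ=-3: eigenvector (-3,2,6).
For λ=-4: eigenvector (-1,1,2).
For λ=4: eigenvector (-2,1,3).
General solution: C_1e^(-3t)(-3,2,6) + C_2e^(-4t)(-1,1,2) + C_3e^(4t)(-2,1,3).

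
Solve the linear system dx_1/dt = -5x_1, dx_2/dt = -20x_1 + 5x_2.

x_1(t) = C_2e^(-5t), x_2(t) = -C_1e^(5t) + 2C_2e^(-5t)

Coefficient matrix A = [[-5, 0], [-20, 5]].
Characteristic polynomial det(A - λI) = λ^2 - 25 = 0.
Eigenvalues λ = 5, -5.
For λ=5: (A-λI) row 1 is [-10, 0], so an eigenvector is (0, -1).
For λ=-5: (A-λI) row 2 is [-20, 10], so an eigenvector is (1, 2).
General solution: C_1e^(5t)(0,-1) + C_2e^(-5t)(1,2).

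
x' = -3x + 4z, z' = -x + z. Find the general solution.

x(t) = -2C_1e^(-t) - 2C_2te^(-t) - C_2e^(-t), z(t) = -C_1e^(-t) - C_2te^(-t) - C_2e^(-t)

Coefficient matrix A = [[-3, 4], [-1, 1]].
Characteristic polynomial det(A - λI) = λ^2 + 2λ + 1 = 0.
Single eigenvalue λ = -1 with algebraic multiplicity 2.
Eigenvector v = (-2,-1); generalized eigenvector w with (A-λI)w=v is (-1,-1).
General solution: e^(-t)[C_1·v + C_2·(t·v + w)].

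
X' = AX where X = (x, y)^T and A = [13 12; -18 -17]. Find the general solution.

Coefficient matrix A = [[13, 12], [-18, -17]].
Characteristic polynomial det(A - λI) = λ^2 + 4λ - 5 = 0.
Eigenvalues λ = -5, 1.
For λ=-5: (A-λI) row 1 is [18, 12], so an eigenvector is (-2, 3).
For λ=1: (A-λI) row 1 is [12, 12], so an eigenvector is (1, -1).
General solution: K_1e^(-5t)(-2,3) + K_2e^(t)(1,-1).

x(t) = -2K_1e^(-5t) + K_2e^(t), y(t) = 3K_1e^(-5t) - K_2e^(t)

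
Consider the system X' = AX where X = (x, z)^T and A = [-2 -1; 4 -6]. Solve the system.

Coefficient matrix A = [[-2, -1], [4, -6]].
Characteristic polynomial det(A - λI) = λ^2 + 8λ + 16 = 0.
Single eigenvalue λ = -4 with algebraic multiplicity 2.
Eigenvector v = (-1,-2); generalized eigenvector w with (A-λI)w=v is (1,3).
General solution: e^(-4t)[K_1·v + K_2·(t·v + w)].

x(t) = -K_1e^(-4t) - K_2te^(-4t) + K_2e^(-4t), z(t) = -2K_1e^(-4t) - 2K_2te^(-4t) + 3K_2e^(-4t)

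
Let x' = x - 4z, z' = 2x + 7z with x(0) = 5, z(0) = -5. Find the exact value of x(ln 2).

160

A = [[1,-4],[2,7]]; eigenvalues λ = 3, 5.
Eigenvectors: (-2,1) for λ=3, (1,-1) for λ=5.
From the initial condition, c_1 = 0, c_2 = 5.
x(ln 2) = (0)(2^3)(-2) + (5)(2^5)(1) = 160.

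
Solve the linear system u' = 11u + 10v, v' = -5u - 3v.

Coefficient matrix A = [[11, 10], [-5, -3]].
Characteristic polynomial det(A - λI) = λ^2 - 8λ + 17 = 0.
Eigenvalues λ = 4 ± i (complex conjugate pair).
For λ=4+i: an eigenvector is (1,-1) - i(-3,2) = (1 + 3i, -1 - 2i).
A real fundamental pair from Re and Im of e^((4+i)t)v: X_1 = e^(4t)(cos(t)·(1,-1) + sin(t)·(-3,2)), X_2 = e^(4t)(sin(t)·(1,-1) - cos(t)·(-3,2)).
General solution: K_1X_1 + K_2X_2.

u(t) = -3K_1e^(4t)sin(t) + K_1e^(4t)cos(t) + K_2e^(4t)sin(t) + 3K_2e^(4t)cos(t), v(t) = 2K_1e^(4t)sin(t) - K_1e^(4t)cos(t) - K_2e^(4t)sin(t) - 2K_2e^(4t)cos(t)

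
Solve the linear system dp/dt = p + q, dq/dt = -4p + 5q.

Coefficient matrix A = [[1, 1], [-4, 5]].
Characteristic polynomial det(A - λI) = λ^2 - 6λ + 9 = 0.
Single eigenvalue λ = 3 with algebraic multiplicity 2.
Eigenvector v = (1,2); generalized eigenvector w with (A-λI)w=v is (-1,-1).
General solution: e^(3t)[c_1·v + c_2·(t·v + w)].

p(t) = c_1e^(3t) + c_2te^(3t) - c_2e^(3t), q(t) = 2c_1e^(3t) + 2c_2te^(3t) - c_2e^(3t)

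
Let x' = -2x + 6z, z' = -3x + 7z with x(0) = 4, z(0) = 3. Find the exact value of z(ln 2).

34

A = [[-2,6],[-3,7]]; eigenvalues λ = 1, 4.
Eigenvectors: (2,1) for λ=1, (1,1) for λ=4.
From the initial condition, c_1 = 1, c_2 = 2.
z(ln 2) = (1)(2^1)(1) + (2)(2^4)(1) = 34.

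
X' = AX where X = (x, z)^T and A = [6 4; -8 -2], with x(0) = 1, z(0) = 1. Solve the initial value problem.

x(t) = 2e^(2t)sin(4t) + e^(2t)cos(4t), z(t) = -3e^(2t)sin(4t) + e^(2t)cos(4t)

Coefficient matrix A = [[6, 4], [-8, -2]].
Characteristic polynomial det(A - λI) = λ^2 - 4λ + 20 = 0.
Eigenvalues λ = 2 ± 4i (complex conjugate pair).
For λ=2+4i: an eigenvector is (-1,1) - i(0,1) = (-1, 1 - i).
A real fundamental pair from Re and Im of e^((2+4i)t)v: X_1 = e^(2t)(cos(4t)·(-1,1) + sin(4t)·(0,1)), X_2 = e^(2t)(sin(4t)·(-1,1) - cos(4t)·(0,1)).
General solution: K_1X_1 + K_2X_2.
Applying x(0)=1, z(0)=1 gives K_1=-1, K_2=-2.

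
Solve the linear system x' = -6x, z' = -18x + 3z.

x(t) = C_1e^(-6t), z(t) = 2C_1e^(-6t) - C_2e^(3t)

Coefficient matrix A = [[-6, 0], [-18, 3]].
Characteristic polynomial det(A - λI) = λ^2 + 3λ - 18 = 0.
Eigenvalues λ = -6, 3.
For λ=-6: (A-λI) row 2 is [-18, 9], so an eigenvector is (1, 2).
For λ=3: (A-λI) row 1 is [-9, 0], so an eigenvector is (0, -1).
General solution: C_1e^(-6t)(1,2) + C_2e^(3t)(0,-1).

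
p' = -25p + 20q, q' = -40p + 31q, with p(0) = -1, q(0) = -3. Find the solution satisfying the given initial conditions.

Coefficient matrix A = [[-25, 20], [-40, 31]].
Characteristic polynomial det(A - λI) = λ^2 - 6λ + 25 = 0.
Eigenvalues λ = 3 ± 4i (complex conjugate pair).
For λ=3+4i: an eigenvector is (-2,-3) - i(-1,-1) = (-2 + i, -3 + i).
A real fundamental pair from Re and Im of e^((3+4i)t)v: X_1 = e^(3t)(cos(4t)·(-2,-3) + sin(4t)·(-1,-1)), X_2 = e^(3t)(sin(4t)·(-2,-3) - cos(4t)·(-1,-1)).
General solution: K_1X_1 + K_2X_2.
Applying p(0)=-1, q(0)=-3 gives K_1=2, K_2=3.

p(t) = -8e^(3t)sin(4t) - e^(3t)cos(4t), q(t) = -11e^(3t)sin(4t) - 3e^(3t)cos(4t)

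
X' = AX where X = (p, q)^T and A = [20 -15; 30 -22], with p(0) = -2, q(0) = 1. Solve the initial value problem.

Coefficient matrix A = [[20, -15], [30, -22]].
Characteristic polynomial det(A - λI) = λ^2 + 2λ + 10 = 0.
Eigenvalues λ = -1 ± 3i (complex conjugate pair).
For λ=-1+3i: an eigenvector is (-1,-1) - i(-2,-3) = (-1 + 2i, -1 + 3i).
A real fundamental pair from Re and Im of e^((-1+3i)t)v: X_1 = e^(-t)(cos(3t)·(-1,-1) + sin(3t)·(-2,-3)), X_2 = e^(-t)(sin(3t)·(-1,-1) - cos(3t)·(-2,-3)).
General solution: K_1X_1 + K_2X_2.
Applying p(0)=-2, q(0)=1 gives K_1=8, K_2=3.

p(t) = -19e^(-t)sin(3t) - 2e^(-t)cos(3t), q(t) = -27e^(-t)sin(3t) + e^(-t)cos(3t)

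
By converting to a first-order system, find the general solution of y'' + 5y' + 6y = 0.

y(t) = c_1e^(-3t) + c_2e^(-2t)

Let x_1 = y, x_2 = y'. Then x_1' = x_2 and x_2' = -6x_1 - 5x_2.
A = [[0,1],[-6,-5]]; det(A-λI) = λ^2 + 5λ + 6.
Eigenvalues λ = -3, -2 with eigenvectors (1,-3), (1,-2).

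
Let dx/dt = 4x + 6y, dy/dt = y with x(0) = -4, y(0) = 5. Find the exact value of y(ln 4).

A = [[4,6],[0,1]]; eigenvalues λ = 4, 1.
Eigenvectors: (1,0) for λ=4, (-2,1) for λ=1.
From the initial condition, c_1 = 6, c_2 = 5.
y(ln 4) = (6)(4^4)(0) + (5)(4^1)(1) = 20.

20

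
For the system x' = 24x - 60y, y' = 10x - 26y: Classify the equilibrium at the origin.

A = [[24,-60],[10,-26]]; det(A-λI) = λ^2 + 2λ - 24.
λ = 4, -6: opposite signs.

saddle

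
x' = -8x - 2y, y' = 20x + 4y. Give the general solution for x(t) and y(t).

x(t) = c_1e^(-2t)sin(2t) - c_2e^(-2t)cos(2t), y(t) = -3c_1e^(-2t)sin(2t) - c_1e^(-2t)cos(2t) - c_2e^(-2t)sin(2t) + 3c_2e^(-2t)cos(2t)

Coefficient matrix A = [[-8, -2], [20, 4]].
Characteristic polynomial det(A - λI) = λ^2 + 4λ + 8 = 0.
Eigenvalues λ = -2 ± 2i (complex conjugate pair).
For λ=-2+2i: an eigenvector is (0,-1) - i(1,-3) = (0 - i, -1 + 3i).
A real fundamental pair from Re and Im of e^((-2+2i)t)v: X_1 = e^(-2t)(cos(2t)·(0,-1) + sin(2t)·(1,-3)), X_2 = e^(-2t)(sin(2t)·(0,-1) - cos(2t)·(1,-3)).
General solution: c_1X_1 + c_2X_2.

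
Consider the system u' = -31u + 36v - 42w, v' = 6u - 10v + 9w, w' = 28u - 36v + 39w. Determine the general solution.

u(t) = 3c_1e^(-3t) + 3c_2e^(-t) - 4c_3e^(2t), v(t) = -c_2e^(-t) + c_3e^(2t), w(t) = -2c_1e^(-3t) - 3c_2e^(-t) + 4c_3e^(2t)

Coefficient matrix A = [[-31, 36, -42], [6, -10, 9], [28, -36, 39]].
det(A - λI) = 0 gives eigenvalues λ = -3, -1, 2.
For λ=-3: eigenvector (3,0,-2).
For λ=-1: eigenvector (3,-1,-3).
For λ=2: eigenvector (-4,1,4).
General solution: c_1e^(-3t)(3,0,-2) + c_2e^(-t)(3,-1,-3) + c_3e^(2t)(-4,1,4).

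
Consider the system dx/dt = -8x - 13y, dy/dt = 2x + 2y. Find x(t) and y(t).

x(t) = -2c_1e^(-3t)sin(t) + 3c_1e^(-3t)cos(t) + 3c_2e^(-3t)sin(t) + 2c_2e^(-3t)cos(t), y(t) = c_1e^(-3t)sin(t) - c_1e^(-3t)cos(t) - c_2e^(-3t)sin(t) - c_2e^(-3t)cos(t)

Coefficient matrix A = [[-8, -13], [2, 2]].
Characteristic polynomial det(A - λI) = λ^2 + 6λ + 10 = 0.
Eigenvalues λ = -3 ± i (complex conjugate pair).
For λ=-3+i: an eigenvector is (3,-1) - i(-2,1) = (3 + 2i, -1 - i).
A real fundamental pair from Re and Im of e^((-3+i)t)v: X_1 = e^(-3t)(cos(t)·(3,-1) + sin(t)·(-2,1)), X_2 = e^(-3t)(sin(t)·(3,-1) - cos(t)·(-2,1)).
General solution: c_1X_1 + c_2X_2.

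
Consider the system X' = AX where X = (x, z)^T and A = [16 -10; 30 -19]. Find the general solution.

Coefficient matrix A = [[16, -10], [30, -19]].
Characteristic polynomial det(A - λI) = λ^2 + 3λ - 4 = 0.
Eigenvalues λ = -4, 1.
For λ=-4: (A-λI) row 1 is [20, -10], so an eigenvector is (-1, -2).
For λ=1: (A-λI) row 1 is [15, -10], so an eigenvector is (-2, -3).
General solution: c_1e^(-4t)(-1,-2) + c_2e^(t)(-2,-3).

x(t) = -c_1e^(-4t) - 2c_2e^(t), z(t) = -2c_1e^(-4t) - 3c_2e^(t)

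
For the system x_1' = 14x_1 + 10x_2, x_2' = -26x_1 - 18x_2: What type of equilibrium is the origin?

stable spiral

A = [[14,10],[-26,-18]]; det(A-λI) = λ^2 + 4λ + 8.
λ = -2 ± 2i: negative real part.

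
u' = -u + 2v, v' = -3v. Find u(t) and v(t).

u(t) = -c_1e^(-3t) + c_2e^(-t), v(t) = c_1e^(-3t)

Coefficient matrix A = [[-1, 2], [0, -3]].
Characteristic polynomial det(A - λI) = λ^2 + 4λ + 3 = 0.
Eigenvalues λ = -3, -1.
For λ=-3: (A-λI) row 1 is [2, 2], so an eigenvector is (-1, 1).
For λ=-1: (A-λI) row 1 is [0, 2], so an eigenvector is (1, 0).
General solution: c_1e^(-3t)(-1,1) + c_2e^(-t)(1,0).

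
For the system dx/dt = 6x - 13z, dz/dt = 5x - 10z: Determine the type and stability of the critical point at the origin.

A = [[6,-13],[5,-10]]; det(A-λI) = λ^2 + 4λ + 5.
λ = -2 ± i: negative real part.

stable spiral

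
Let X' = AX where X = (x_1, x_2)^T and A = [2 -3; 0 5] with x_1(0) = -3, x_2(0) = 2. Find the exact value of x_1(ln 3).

-495

A = [[2,-3],[0,5]]; eigenvalues λ = 2, 5.
Eigenvectors: (1,0) for λ=2, (1,-1) for λ=5.
From the initial condition, c_1 = -1, c_2 = -2.
x_1(ln 3) = (-1)(3^2)(1) + (-2)(3^5)(1) = -495.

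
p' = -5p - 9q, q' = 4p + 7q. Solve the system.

p(t) = 3c_1e^(t) + 3c_2te^(t) + c_2e^(t), q(t) = -2c_1e^(t) - 2c_2te^(t) - c_2e^(t)

Coefficient matrix A = [[-5, -9], [4, 7]].
Characteristic polynomial det(A - λI) = λ^2 - 2λ + 1 = 0.
Single eigenvalue λ = 1 with algebraic multiplicity 2.
Eigenvector v = (3,-2); generalized eigenvector w with (A-λI)w=v is (1,-1).
General solution: e^(t)[c_1·v + c_2·(t·v + w)].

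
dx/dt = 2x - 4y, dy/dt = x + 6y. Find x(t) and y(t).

Coefficient matrix A = [[2, -4], [1, 6]].
Characteristic polynomial det(A - λI) = λ^2 - 8λ + 16 = 0.
Single eigenvalue λ = 4 with algebraic multiplicity 2.
Eigenvector v = (-2,1); generalized eigenvector w with (A-λI)w=v is (-1,1).
General solution: e^(4t)[K_1·v + K_2·(t·v + w)].

x(t) = -2K_1e^(4t) - 2K_2te^(4t) - K_2e^(4t), y(t) = K_1e^(4t) + K_2te^(4t) + K_2e^(4t)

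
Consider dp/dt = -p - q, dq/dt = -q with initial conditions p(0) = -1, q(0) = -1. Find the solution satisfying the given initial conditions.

p(t) = te^(-t) - e^(-t), q(t) = -e^(-t)

Coefficient matrix A = [[-1, -1], [0, -1]].
Characteristic polynomial det(A - λI) = λ^2 + 2λ + 1 = 0.
Single eigenvalue λ = -1 with algebraic multiplicity 2.
Eigenvector v = (-1,0); generalized eigenvector w with (A-λI)w=v is (-3,1).
General solution: e^(-t)[C_1·v + C_2·(t·v + w)].
Applying p(0)=-1, q(0)=-1 gives C_1=4, C_2=-1.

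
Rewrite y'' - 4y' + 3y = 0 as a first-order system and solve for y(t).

y(t) = K_1e^(3t) + K_2e^(t)

Let x_1 = y, x_2 = y'. Then x_1' = x_2 and x_2' = -3x_1 + 4x_2.
A = [[0,1],[-3,4]]; det(A-λI) = λ^2 - 4λ + 3.
Eigenvalues λ = 3, 1 with eigenvectors (1,3), (1,1).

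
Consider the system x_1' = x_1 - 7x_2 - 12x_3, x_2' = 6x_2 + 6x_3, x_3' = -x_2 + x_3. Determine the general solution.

Coefficient matrix A = [[1, -7, -12], [0, 6, 6], [0, -1, 1]].
det(A - λI) = 0 gives eigenvalues λ = 3, 4, 1.
For λ=3: eigenvector (1,-2,1).
For λ=4: eigenvector (-3,3,-1).
For λ=1: eigenvector (1,0,0).
General solution: C_1e^(3t)(1,-2,1) + C_2e^(4t)(-3,3,-1) + C_3e^(t)(1,0,0).

x_1(t) = C_1e^(3t) - 3C_2e^(4t) + C_3e^(t), x_2(t) = -2C_1e^(3t) + 3C_2e^(4t), x_3(t) = C_1e^(3t) - C_2e^(4t)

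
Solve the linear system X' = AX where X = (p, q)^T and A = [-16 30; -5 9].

p(t) = 3c_1e^(-6t) - 2c_2e^(-t), q(t) = c_1e^(-6t) - c_2e^(-t)

Coefficient matrix A = [[-16, 30], [-5, 9]].
Characteristic polynomial det(A - λI) = λ^2 + 7λ + 6 = 0.
Eigenvalues λ = -6, -1.
For λ=-6: (A-λI) row 1 is [-10, 30], so an eigenvector is (3, 1).
For λ=-1: (A-λI) row 1 is [-15, 30], so an eigenvector is (-2, -1).
General solution: c_1e^(-6t)(3,1) + c_2e^(-t)(-2,-1).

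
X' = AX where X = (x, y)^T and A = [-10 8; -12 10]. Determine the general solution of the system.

x(t) = C_1e^(-2t) + 2C_2e^(2t), y(t) = C_1e^(-2t) + 3C_2e^(2t)

Coefficient matrix A = [[-10, 8], [-12, 10]].
Characteristic polynomial det(A - λI) = λ^2 - 4 = 0.
Eigenvalues λ = -2, 2.
For λ=-2: (A-λI) row 1 is [-8, 8], so an eigenvector is (1, 1).
For λ=2: (A-λI) row 1 is [-12, 8], so an eigenvector is (2, 3).
General solution: C_1e^(-2t)(1,1) + C_2e^(2t)(2,3).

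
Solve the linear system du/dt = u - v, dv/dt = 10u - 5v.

u(t) = -c_1e^(-2t)sin(t) + c_2e^(-2t)cos(t), v(t) = -3c_1e^(-2t)sin(t) + c_1e^(-2t)cos(t) + c_2e^(-2t)sin(t) + 3c_2e^(-2t)cos(t)

Coefficient matrix A = [[1, -1], [10, -5]].
Characteristic polynomial det(A - λI) = λ^2 + 4λ + 5 = 0.
Eigenvalues λ = -2 ± i (complex conjugate pair).
For λ=-2+i: an eigenvector is (0,1) - i(-1,-3) = (0 + i, 1 + 3i).
A real fundamental pair from Re and Im of e^((-2+i)t)v: X_1 = e^(-2t)(cos(t)·(0,1) + sin(t)·(-1,-3)), X_2 = e^(-2t)(sin(t)·(0,1) - cos(t)·(-1,-3)).
General solution: c_1X_1 + c_2X_2.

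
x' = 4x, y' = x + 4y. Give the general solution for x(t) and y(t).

Coefficient matrix A = [[4, 0], [1, 4]].
Characteristic polynomial det(A - λI) = λ^2 - 8λ + 16 = 0.
Single eigenvalue λ = 4 with algebraic multiplicity 2.
Eigenvector v = (0,1); generalized eigenvector w with (A-λI)w=v is (1,-3).
General solution: e^(4t)[K_1·v + K_2·(t·v + w)].

x(t) = K_2e^(4t), y(t) = K_1e^(4t) + K_2te^(4t) - 3K_2e^(4t)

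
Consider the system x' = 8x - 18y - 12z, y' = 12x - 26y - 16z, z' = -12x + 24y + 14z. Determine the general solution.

x(t) = K_1e^(2t) - K_2e^(-4t), y(t) = K_1e^(2t) - 2K_2e^(-4t) - 2K_3e^(-2t), z(t) = -K_1e^(2t) + 2K_2e^(-4t) + 3K_3e^(-2t)

Coefficient matrix A = [[8, -18, -12], [12, -26, -16], [-12, 24, 14]].
det(A - λI) = 0 gives eigenvalues λ = 2, -4, -2.
For λ=2: eigenvector (1,1,-1).
For λ=-4: eigenvector (-1,-2,2).
For λ=-2: eigenvector (0,-2,3).
General solution: K_1e^(2t)(1,1,-1) + K_2e^(-4t)(-1,-2,2) + K_3e^(-2t)(0,-2,3).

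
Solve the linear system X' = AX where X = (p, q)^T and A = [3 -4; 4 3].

p(t) = -c_1e^(3t)sin(4t) + c_2e^(3t)cos(4t), q(t) = c_1e^(3t)cos(4t) + c_2e^(3t)sin(4t)

Coefficient matrix A = [[3, -4], [4, 3]].
Characteristic polynomial det(A - λI) = λ^2 - 6λ + 25 = 0.
Eigenvalues λ = 3 ± 4i (complex conjugate pair).
For λ=3+4i: an eigenvector is (0,1) - i(-1,0) = (0 + i, 1).
A real fundamental pair from Re and Im of e^((3+4i)t)v: X_1 = e^(3t)(cos(4t)·(0,1) + sin(4t)·(-1,0)), X_2 = e^(3t)(sin(4t)·(0,1) - cos(4t)·(-1,0)).
General solution: c_1X_1 + c_2X_2.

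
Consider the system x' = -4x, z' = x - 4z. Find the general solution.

x(t) = c_2e^(-4t), z(t) = c_1e^(-4t) + c_2te^(-4t) - 3c_2e^(-4t)

Coefficient matrix A = [[-4, 0], [1, -4]].
Characteristic polynomial det(A - λI) = λ^2 + 8λ + 16 = 0.
Single eigenvalue λ = -4 with algebraic multiplicity 2.
Eigenvector v = (0,1); generalized eigenvector w with (A-λI)w=v is (1,-3).
General solution: e^(-4t)[c_1·v + c_2·(t·v + w)].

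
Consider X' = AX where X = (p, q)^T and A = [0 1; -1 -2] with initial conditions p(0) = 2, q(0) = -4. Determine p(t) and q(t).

p(t) = -2te^(-t) + 2e^(-t), q(t) = 2te^(-t) - 4e^(-t)

Coefficient matrix A = [[0, 1], [-1, -2]].
Characteristic polynomial det(A - λI) = λ^2 + 2λ + 1 = 0.
Single eigenvalue λ = -1 with algebraic multiplicity 2.
Eigenvector v = (1,-1); generalized eigenvector w with (A-λI)w=v is (0,1).
General solution: e^(-t)[C_1·v + C_2·(t·v + w)].
Applying p(0)=2, q(0)=-4 gives C_1=2, C_2=-2.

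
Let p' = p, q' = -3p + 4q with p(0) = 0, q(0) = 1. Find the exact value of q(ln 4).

A = [[1,0],[-3,4]]; eigenvalues λ = 4, 1.
Eigenvectors: (0,-1) for λ=4, (1,1) for λ=1.
From the initial condition, c_1 = -1, c_2 = 0.
q(ln 4) = (-1)(4^4)(-1) + (0)(4^1)(1) = 256.

256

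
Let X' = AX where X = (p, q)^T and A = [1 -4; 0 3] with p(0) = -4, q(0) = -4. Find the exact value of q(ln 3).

A = [[1,-4],[0,3]]; eigenvalues λ = 3, 1.
Eigenvectors: (-2,1) for λ=3, (-1,0) for λ=1.
From the initial condition, c_1 = -4, c_2 = 12.
q(ln 3) = (-4)(3^3)(1) + (12)(3^1)(0) = -108.

-108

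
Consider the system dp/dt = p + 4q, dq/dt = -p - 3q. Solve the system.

Coefficient matrix A = [[1, 4], [-1, -3]].
Characteristic polynomial det(A - λI) = λ^2 + 2λ + 1 = 0.
Single eigenvalue λ = -1 with algebraic multiplicity 2.
Eigenvector v = (-2,1); generalized eigenvector w with (A-λI)w=v is (-1,0).
General solution: e^(-t)[c_1·v + c_2·(t·v + w)].

p(t) = -2c_1e^(-t) - 2c_2te^(-t) - c_2e^(-t), q(t) = c_1e^(-t) + c_2te^(-t)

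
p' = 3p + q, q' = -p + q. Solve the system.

Coefficient matrix A = [[3, 1], [-1, 1]].
Characteristic polynomial det(A - λI) = λ^2 - 4λ + 4 = 0.
Single eigenvalue λ = 2 with algebraic multiplicity 2.
Eigenvector v = (-1,1); generalized eigenvector w with (A-λI)w=v is (-3,2).
General solution: e^(2t)[C_1·v + C_2·(t·v + w)].

p(t) = -C_1e^(2t) - C_2te^(2t) - 3C_2e^(2t), q(t) = C_1e^(2t) + C_2te^(2t) + 2C_2e^(2t)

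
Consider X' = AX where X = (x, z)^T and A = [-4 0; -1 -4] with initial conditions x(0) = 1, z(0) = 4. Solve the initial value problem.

Coefficient matrix A = [[-4, 0], [-1, -4]].
Characteristic polynomial det(A - λI) = λ^2 + 8λ + 16 = 0.
Single eigenvalue λ = -4 with algebraic multiplicity 2.
Eigenvector v = (0,1); generalized eigenvector w with (A-λI)w=v is (-1,0).
General solution: e^(-4t)[C_1·v + C_2·(t·v + w)].
Applying x(0)=1, z(0)=4 gives C_1=4, C_2=-1.

x(t) = e^(-4t), z(t) = -te^(-4t) + 4e^(-4t)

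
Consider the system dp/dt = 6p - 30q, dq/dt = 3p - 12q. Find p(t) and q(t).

Coefficient matrix A = [[6, -30], [3, -12]].
Characteristic polynomial det(A - λI) = λ^2 + 6λ + 18 = 0.
Eigenvalues λ = -3 ± 3i (complex conjugate pair).
For λ=-3+3i: an eigenvector is (1,0) - i(3,1) = (1 - 3i, 0 - i).
A real fundamental pair from Re and Im of e^((-3+3i)t)v: X_1 = e^(-3t)(cos(3t)·(1,0) + sin(3t)·(3,1)), X_2 = e^(-3t)(sin(3t)·(1,0) - cos(3t)·(3,1)).
General solution: C_1X_1 + C_2X_2.

p(t) = 3C_1e^(-3t)sin(3t) + C_1e^(-3t)cos(3t) + C_2e^(-3t)sin(3t) - 3C_2e^(-3t)cos(3t), q(t) = C_1e^(-3t)sin(3t) - C_2e^(-3t)cos(3t)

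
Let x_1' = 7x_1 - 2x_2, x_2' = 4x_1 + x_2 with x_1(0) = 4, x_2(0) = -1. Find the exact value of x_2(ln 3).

1917

A = [[7,-2],[4,1]]; eigenvalues λ = 5, 3.
Eigenvectors: (1,1) for λ=5, (1,2) for λ=3.
From the initial condition, c_1 = 9, c_2 = -5.
x_2(ln 3) = (9)(3^5)(1) + (-5)(3^3)(2) = 1917.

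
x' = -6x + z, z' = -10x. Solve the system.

x(t) = c_1e^(-3t)cos(t) + c_2e^(-3t)sin(t), z(t) = -c_1e^(-3t)sin(t) + 3c_1e^(-3t)cos(t) + 3c_2e^(-3t)sin(t) + c_2e^(-3t)cos(t)

Coefficient matrix A = [[-6, 1], [-10, 0]].
Characteristic polynomial det(A - λI) = λ^2 + 6λ + 10 = 0.
Eigenvalues λ = -3 ± i (complex conjugate pair).
For λ=-3+i: an eigenvector is (1,3) - i(0,-1) = (1, 3 + i).
A real fundamental pair from Re and Im of e^((-3+i)t)v: X_1 = e^(-3t)(cos(t)·(1,3) + sin(t)·(0,-1)), X_2 = e^(-3t)(sin(t)·(1,3) - cos(t)·(0,-1)).
General solution: c_1X_1 + c_2X_2.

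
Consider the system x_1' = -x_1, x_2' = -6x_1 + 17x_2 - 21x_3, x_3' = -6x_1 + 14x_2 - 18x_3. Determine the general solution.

x_1(t) = c_1e^(-t), x_2(t) = -2c_1e^(-t) + 3c_2e^(3t) + c_3e^(-4t), x_3(t) = -2c_1e^(-t) + 2c_2e^(3t) + c_3e^(-4t)

Coefficient matrix A = [[-1, 0, 0], [-6, 17, -21], [-6, 14, -18]].
det(A - λI) = 0 gives eigenvalues λ = -1, 3, -4.
For λ=-1: eigenvector (1,-2,-2).
For λ=3: eigenvector (0,3,2).
For λ=-4: eigenvector (0,1,1).
General solution: c_1e^(-t)(1,-2,-2) + c_2e^(3t)(0,3,2) + c_3e^(-4t)(0,1,1).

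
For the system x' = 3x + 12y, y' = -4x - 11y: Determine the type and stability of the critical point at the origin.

stable node

A = [[3,12],[-4,-11]]; det(A-λI) = λ^2 + 8λ + 15.
λ = -5, -3: both negative.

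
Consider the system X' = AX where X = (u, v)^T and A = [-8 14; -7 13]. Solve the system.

Coefficient matrix A = [[-8, 14], [-7, 13]].
Characteristic polynomial det(A - λI) = λ^2 - 5λ - 6 = 0.
Eigenvalues λ = -1, 6.
For λ=-1: (A-λI) row 1 is [-7, 14], so an eigenvector is (-2, -1).
For λ=6: (A-λI) row 1 is [-14, 14], so an eigenvector is (-1, -1).
General solution: K_1e^(-t)(-2,-1) + K_2e^(6t)(-1,-1).

u(t) = -2K_1e^(-t) - K_2e^(6t), v(t) = -K_1e^(-t) - K_2e^(6t)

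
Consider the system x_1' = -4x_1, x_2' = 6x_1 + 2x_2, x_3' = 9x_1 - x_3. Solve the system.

Coefficient matrix A = [[-4, 0, 0], [6, 2, 0], [9, 0, -1]].
det(A - λI) = 0 gives eigenvalues λ = 2, -4, -1.
For λ=2: eigenvector (0,1,0).
For λ=-4: eigenvector (1,-1,-3).
For λ=-1: eigenvector (0,0,1).
General solution: K_1e^(2t)(0,1,0) + K_2e^(-4t)(1,-1,-3) + K_3e^(-t)(0,0,1).

x_1(t) = K_2e^(-4t), x_2(t) = K_1e^(2t) - K_2e^(-4t), x_3(t) = -3K_2e^(-4t) + K_3e^(-t)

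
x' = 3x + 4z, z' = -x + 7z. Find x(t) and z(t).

Coefficient matrix A = [[3, 4], [-1, 7]].
Characteristic polynomial det(A - λI) = λ^2 - 10λ + 25 = 0.
Single eigenvalue λ = 5 with algebraic multiplicity 2.
Eigenvector v = (-2,-1); generalized eigenvector w with (A-λI)w=v is (3,1).
General solution: e^(5t)[c_1·v + c_2·(t·v + w)].

x(t) = -2c_1e^(5t) - 2c_2te^(5t) + 3c_2e^(5t), z(t) = -c_1e^(5t) - c_2te^(5t) + c_2e^(5t)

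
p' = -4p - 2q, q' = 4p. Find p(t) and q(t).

p(t) = -K_1e^(-2t)cos(2t) - K_2e^(-2t)sin(2t), q(t) = -K_1e^(-2t)sin(2t) + K_1e^(-2t)cos(2t) + K_2e^(-2t)sin(2t) + K_2e^(-2t)cos(2t)

Coefficient matrix A = [[-4, -2], [4, 0]].
Characteristic polynomial det(A - λI) = λ^2 + 4λ + 8 = 0.
Eigenvalues λ = -2 ± 2i (complex conjugate pair).
For λ=-2+2i: an eigenvector is (-1,1) - i(0,-1) = (-1, 1 + i).
A real fundamental pair from Re and Im of e^((-2+2i)t)v: X_1 = e^(-2t)(cos(2t)·(-1,1) + sin(2t)·(0,-1)), X_2 = e^(-2t)(sin(2t)·(-1,1) - cos(2t)·(0,-1)).
General solution: K_1X_1 + K_2X_2.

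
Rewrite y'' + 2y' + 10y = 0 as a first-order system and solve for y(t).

y(t) = c_1e^(-t)cos(3t) + c_2e^(-t)sin(3t)

Let x_1 = y, x_2 = y'. Then x_1' = x_2 and x_2' = -10x_1 - 2x_2.
A = [[0,1],[-10,-2]]; det(A-λI) = λ^2 + 2λ + 10.
Eigenvalues λ = -1 ± 3i.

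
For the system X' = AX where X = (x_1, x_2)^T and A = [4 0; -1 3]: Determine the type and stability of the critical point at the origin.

unstable node

A = [[4,0],[-1,3]]; det(A-λI) = λ^2 - 7λ + 12.
λ = 3, 4: both positive.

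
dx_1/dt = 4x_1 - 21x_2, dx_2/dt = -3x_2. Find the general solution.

Coefficient matrix A = [[4, -21], [0, -3]].
Characteristic polynomial det(A - λI) = λ^2 - λ - 12 = 0.
Eigenvalues λ = 4, -3.
For λ=4: (A-λI) row 1 is [0, -21], so an eigenvector is (1, 0).
For λ=-3: (A-λI) row 1 is [7, -21], so an eigenvector is (-3, -1).
General solution: c_1e^(4t)(1,0) + c_2e^(-3t)(-3,-1).

x_1(t) = c_1e^(4t) - 3c_2e^(-3t), x_2(t) = -c_2e^(-3t)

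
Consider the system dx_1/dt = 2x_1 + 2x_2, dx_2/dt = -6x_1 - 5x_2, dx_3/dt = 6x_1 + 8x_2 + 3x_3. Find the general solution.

x_1(t) = 2c_1e^(-t) + c_2e^(-2t), x_2(t) = -3c_1e^(-t) - 2c_2e^(-2t), x_3(t) = 3c_1e^(-t) + 2c_2e^(-2t) + c_3e^(3t)

Coefficient matrix A = [[2, 2, 0], [-6, -5, 0], [6, 8, 3]].
det(A - λI) = 0 gives eigenvalues λ = -1, -2, 3.
For λ=-1: eigenvector (2,-3,3).
For λ=-2: eigenvector (1,-2,2).
For λ=3: eigenvector (0,0,1).
General solution: c_1e^(-t)(2,-3,3) + c_2e^(-2t)(1,-2,2) + c_3e^(3t)(0,0,1).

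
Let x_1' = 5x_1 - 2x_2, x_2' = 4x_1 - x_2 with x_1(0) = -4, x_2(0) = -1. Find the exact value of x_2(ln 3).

A = [[5,-2],[4,-1]]; eigenvalues λ = 3, 1.
Eigenvectors: (-1,-1) for λ=3, (-1,-2) for λ=1.
From the initial condition, c_1 = 7, c_2 = -3.
x_2(ln 3) = (7)(3^3)(-1) + (-3)(3^1)(-2) = -171.

-171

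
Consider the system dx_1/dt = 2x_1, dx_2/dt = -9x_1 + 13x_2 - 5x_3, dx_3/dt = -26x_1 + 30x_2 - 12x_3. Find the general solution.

Coefficient matrix A = [[2, 0, 0], [-9, 13, -5], [-26, 30, -12]].
det(A - λI) = 0 gives eigenvalues λ = 2, -2, 3.
For λ=2: eigenvector (1,-1,-4).
For λ=-2: eigenvector (0,1,3).
For λ=3: eigenvector (0,1,2).
General solution: C_1e^(2t)(1,-1,-4) + C_2e^(-2t)(0,1,3) + C_3e^(3t)(0,1,2).

x_1(t) = C_1e^(2t), x_2(t) = -C_1e^(2t) + C_2e^(-2t) + C_3e^(3t), x_3(t) = -4C_1e^(2t) + 3C_2e^(-2t) + 2C_3e^(3t)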